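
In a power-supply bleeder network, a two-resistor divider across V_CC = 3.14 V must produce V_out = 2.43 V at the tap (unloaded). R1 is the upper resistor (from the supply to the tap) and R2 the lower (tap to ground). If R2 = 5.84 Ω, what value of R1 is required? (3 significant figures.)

R1 ≈ 1.71 Ω

V_out/V_CC = R2/(R1+R2) = 0.7739.
So R1 = R2 · (V_CC/V_out − 1) = 5.84 × (3.14/2.43 − 1) = 5.84 × 0.2922 = 1.706 Ω.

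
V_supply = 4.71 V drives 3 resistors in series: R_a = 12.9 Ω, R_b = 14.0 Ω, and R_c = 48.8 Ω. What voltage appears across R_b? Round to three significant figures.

Total series resistance ΣR = 12.9 + 14.0 + 48.8 = 75.70 Ω.
Voltage divider: V = V_supply · (14.00 / 75.70) = 4.71 × 0.1849 = 0.8711 V.

V ≈ 0.871 V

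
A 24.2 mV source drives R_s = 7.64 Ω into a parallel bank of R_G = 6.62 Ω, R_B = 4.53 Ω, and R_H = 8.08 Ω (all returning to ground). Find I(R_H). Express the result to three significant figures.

I ≈ 0.626 mA

Parallel bank: R_p = 1/(1/6.62 + 1/4.53 + 1/8.08) = 2.018 Ω.
V_A = 24.2 × 2.018/9.658 = 5.056 mV.
I(R_H) = V_A / R_H = 5.056/8.08 = 0.6258 mA.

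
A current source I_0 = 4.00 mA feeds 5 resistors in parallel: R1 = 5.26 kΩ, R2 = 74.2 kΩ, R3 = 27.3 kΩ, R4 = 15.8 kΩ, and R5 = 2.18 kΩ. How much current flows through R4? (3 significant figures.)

I ≈ 0.332 mA

Conductances: ΣG = 1/5.26 + 1/74.2 + 1/27.3 + 1/15.8 + 1/2.18 = 0.7622 (1/kΩ).
R4 takes the fraction G_k/ΣG = 0.06329/0.7622 = 0.08303, so I = 4.00 × 0.08303 = 0.3321 mA.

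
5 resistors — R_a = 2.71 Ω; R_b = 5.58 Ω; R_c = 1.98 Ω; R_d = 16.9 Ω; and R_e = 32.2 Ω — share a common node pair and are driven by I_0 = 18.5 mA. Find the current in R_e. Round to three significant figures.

I ≈ 0.502 mA

Total conductance ΣG = 1/2.71 + 1/5.58 + 1/1.98 + 1/16.9 + 1/32.2 = 1.143 (units of 1/Ω).
Current divider: I(R_e) = I_0 · G_k/ΣG = 18.5 × (0.03106/1.143) = 18.5 × 0.02716 = 0.5024 mA.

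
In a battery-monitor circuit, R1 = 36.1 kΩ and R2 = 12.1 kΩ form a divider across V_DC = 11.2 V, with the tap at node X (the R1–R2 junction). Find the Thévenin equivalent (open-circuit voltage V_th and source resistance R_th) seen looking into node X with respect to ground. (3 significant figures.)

V_th ≈ 2.81 V, R_th ≈ 9.06 kΩ

Open-circuit (no load on X): V_th = V_DC · R2/(R1 + R2) = 11.2 × 12.1/(36.10 + 12.1) = 2.812 V.
With V_DC suppressed (replaced by a short), R_th = R1 ‖ R2 = (36.10 × 12.1)/(36.10 + 12.1) = 9.062 kΩ.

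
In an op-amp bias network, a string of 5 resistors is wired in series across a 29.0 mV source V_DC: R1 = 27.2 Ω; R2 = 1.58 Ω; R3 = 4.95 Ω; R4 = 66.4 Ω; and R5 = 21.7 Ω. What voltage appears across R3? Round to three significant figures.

V ≈ 1.18 mV

Series total: ΣR = 27.2 + 1.58 + 4.95 + 66.4 + 21.7 = 121.8 Ω.
V = V_DC · R/ΣR = 29.0 × 0.04063 = 1.178 mV.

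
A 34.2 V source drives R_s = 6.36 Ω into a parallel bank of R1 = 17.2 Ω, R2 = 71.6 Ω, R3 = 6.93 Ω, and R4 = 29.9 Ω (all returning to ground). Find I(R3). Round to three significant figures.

I ≈ 1.91 A

Combine the parallel branches: R_p = (1/17.2 + 1/71.6 + 1/6.93 + 1/29.9)⁻¹ = 4.002 Ω.
V_A = 34.2 × 4.002/10.36 = 13.21 V.
I(R3) = V_A / R3 = 13.21/6.93 = 1.906 A.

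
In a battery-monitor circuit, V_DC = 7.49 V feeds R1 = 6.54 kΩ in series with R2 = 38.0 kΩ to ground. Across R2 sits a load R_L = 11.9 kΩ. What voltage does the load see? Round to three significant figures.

R2 ‖ R_L = (38.0 × 11.9)/(38.0 + 11.9) = 9.062 kΩ.
Then V_out = V_DC · R2'/(R1 + R2') = 7.49 × 9.062/15.60 = 4.350 V.
(Unloaded it would be 6.39 V; the load pulls it down.)

V_out ≈ 4.35 V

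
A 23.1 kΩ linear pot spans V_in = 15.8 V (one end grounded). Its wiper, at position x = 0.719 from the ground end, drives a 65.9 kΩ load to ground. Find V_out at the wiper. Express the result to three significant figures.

Lower segment x·R_p = 16.61 kΩ; upper segment (1−x)·R_p = 6.491 kΩ.
(x·R_p) ‖ R_L = 13.27 kΩ.
V_out = 15.8 × 13.27/(6.491 + 13.27) = 10.61 V.

V_out ≈ 10.6 V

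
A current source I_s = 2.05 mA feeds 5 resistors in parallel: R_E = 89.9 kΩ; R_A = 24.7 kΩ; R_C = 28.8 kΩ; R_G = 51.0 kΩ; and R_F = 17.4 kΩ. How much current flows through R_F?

I ≈ 0.721 mA

ΣG = 1/89.9 + 1/24.7 + 1/28.8 + 1/51.0 + 1/17.4 = 0.1634.
Current divider: I(R_F) = I_s · G_k/ΣG = 2.05 × (0.05747/0.1634) = 2.05 × 0.3517 = 0.7210 mA.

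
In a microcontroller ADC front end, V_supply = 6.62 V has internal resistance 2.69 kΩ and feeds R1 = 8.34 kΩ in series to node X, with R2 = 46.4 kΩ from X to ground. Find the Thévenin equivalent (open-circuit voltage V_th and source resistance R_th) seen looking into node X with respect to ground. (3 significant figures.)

R1' = 2.69 + 8.34 = 11.03 kΩ (source resistance + R1).
Open-circuit (no load on X): V_th = V_supply · R2/(R1' + R2) = 6.62 × 46.4/(11.03 + 46.4) = 5.349 V.
With V_supply suppressed (replaced by a short), R_th = R1' ‖ R2 = (11.03 × 46.4)/(11.03 + 46.4) = 8.912 kΩ.

V_th ≈ 5.35 V, R_th ≈ 8.91 kΩ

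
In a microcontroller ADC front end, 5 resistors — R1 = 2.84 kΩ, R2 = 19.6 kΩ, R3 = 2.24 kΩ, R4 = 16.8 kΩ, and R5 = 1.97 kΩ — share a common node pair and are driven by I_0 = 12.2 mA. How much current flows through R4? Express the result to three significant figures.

I ≈ 0.513 mA

Total conductance ΣG = 1/2.84 + 1/19.6 + 1/2.24 + 1/16.8 + 1/1.97 = 1.417 (units of 1/kΩ).
Current divider: I(R4) = I_0 · G_k/ΣG = 12.2 × (0.05952/1.417) = 12.2 × 0.04202 = 0.5126 mA.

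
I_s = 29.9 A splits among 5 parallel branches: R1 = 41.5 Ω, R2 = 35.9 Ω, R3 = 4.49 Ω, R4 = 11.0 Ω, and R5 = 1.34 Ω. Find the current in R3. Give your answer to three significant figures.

I ≈ 5.99 A

ΣG = 1/41.5 + 1/35.9 + 1/4.49 + 1/11.0 + 1/1.34 = 1.112.
R3 takes the fraction G_k/ΣG = 0.2227/1.112 = 0.2003, so I = 29.9 × 0.2003 = 5.989 A.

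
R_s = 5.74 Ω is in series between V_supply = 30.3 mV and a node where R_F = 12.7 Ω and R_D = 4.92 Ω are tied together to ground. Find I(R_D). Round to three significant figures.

Combine the parallel branches: R_p = (1/12.7 + 1/4.92)⁻¹ = 3.546 Ω.
V_A by voltage divider: V_A = 30.3 × 3.546/(5.74 + 3.546) = 11.57 mV.
I(R_D) = V_A / R_D = 11.57/4.92 = 2.352 mA.

I ≈ 2.35 mA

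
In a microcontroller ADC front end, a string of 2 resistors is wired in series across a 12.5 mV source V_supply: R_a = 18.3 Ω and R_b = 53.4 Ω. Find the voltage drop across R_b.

Total series resistance ΣR = 18.3 + 53.4 = 71.70 Ω.
By the voltage-divider rule, V = 12.5 × 53.40/71.70 = 9.310 mV.

V ≈ 9.31 mV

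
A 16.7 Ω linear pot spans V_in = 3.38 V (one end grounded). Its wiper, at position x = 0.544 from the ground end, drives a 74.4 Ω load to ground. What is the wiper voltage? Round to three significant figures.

V_out ≈ 1.74 V

Lower segment x·R_p = 9.085 Ω; upper segment (1−x)·R_p = 7.615 Ω.
R_L loads the lower segment: effective lower R = 8.096 Ω.
V_out = 3.38 × 8.096/(7.615 + 8.096) = 1.742 V.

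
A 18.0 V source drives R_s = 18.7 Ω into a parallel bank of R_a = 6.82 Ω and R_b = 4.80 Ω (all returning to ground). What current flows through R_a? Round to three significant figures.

I ≈ 0.346 A

Equivalent of the parallel group: R_p = 2.817 Ω.
V_A = 18.0 × 2.817/21.52 = 2.357 V.
I(R_a) = V_A / R_a = 2.357/6.82 = 0.3456 A.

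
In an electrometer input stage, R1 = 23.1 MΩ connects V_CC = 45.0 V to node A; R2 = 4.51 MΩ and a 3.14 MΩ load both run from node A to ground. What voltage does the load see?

R2 ‖ R_L = (4.51 × 3.14)/(4.51 + 3.14) = 1.851 MΩ.
Then V_out = V_CC · R2'/(R1 + R2') = 45.0 × 1.851/24.95 = 3.339 V.

V_out ≈ 3.34 V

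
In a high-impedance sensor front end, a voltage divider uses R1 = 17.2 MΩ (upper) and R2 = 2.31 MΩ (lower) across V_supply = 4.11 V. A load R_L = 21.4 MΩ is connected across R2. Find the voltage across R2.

V_out ≈ 0.444 V

The load sits in parallel with R2, giving an effective lower resistance R2' = R2·R_L/(R2+R_L) = 2.085 MΩ.
Then V_out = V_supply · R2'/(R1 + R2') = 4.11 × 2.085/19.28 = 0.4443 V.
(Unloaded it would be 0.487 V; the load pulls it down.)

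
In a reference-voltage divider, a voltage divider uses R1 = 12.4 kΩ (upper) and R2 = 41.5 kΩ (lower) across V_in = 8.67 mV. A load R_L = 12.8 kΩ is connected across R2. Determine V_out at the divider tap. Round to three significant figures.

V_out ≈ 3.82 mV

First combine the lower leg with the load: R2 ‖ R_L = 9.783 kΩ.
Then V_out = V_in · R2'/(R1 + R2') = 8.67 × 9.783/22.18 = 3.824 mV.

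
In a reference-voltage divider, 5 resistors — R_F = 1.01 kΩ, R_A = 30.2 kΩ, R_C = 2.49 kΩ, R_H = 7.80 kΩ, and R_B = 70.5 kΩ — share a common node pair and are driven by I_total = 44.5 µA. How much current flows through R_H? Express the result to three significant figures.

I ≈ 3.64 µA

Conductances: ΣG = 1/1.01 + 1/30.2 + 1/2.49 + 1/7.80 + 1/70.5 = 1.567 (1/kΩ).
Current divider: I(R_H) = I_total · G_k/ΣG = 44.5 × (0.1282/1.567) = 44.5 × 0.08180 = 3.640 µA.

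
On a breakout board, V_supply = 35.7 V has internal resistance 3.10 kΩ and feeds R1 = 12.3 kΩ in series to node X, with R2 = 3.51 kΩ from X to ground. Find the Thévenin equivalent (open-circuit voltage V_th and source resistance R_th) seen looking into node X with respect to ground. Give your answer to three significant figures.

R1' = 3.10 + 12.3 = 15.40 kΩ (source resistance + R1).
V_th is the unloaded tap voltage: V_supply · R2/(R1'+R2) = 35.7 × 0.1856 = 6.626 V.
Zeroing V_supply shorts the top of R1' to ground, so R_th = R1' ‖ R2 = 2.858 kΩ.

V_th ≈ 6.63 V, R_th ≈ 2.86 kΩ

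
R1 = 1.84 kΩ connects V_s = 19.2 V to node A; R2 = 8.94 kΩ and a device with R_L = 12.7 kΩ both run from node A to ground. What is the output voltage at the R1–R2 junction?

V_out ≈ 14.2 V

R2 ‖ R_L = (8.94 × 12.7)/(8.94 + 12.7) = 5.247 kΩ.
Then V_out = V_s · R2'/(R1 + R2') = 19.2 × 5.247/7.087 = 14.21 V.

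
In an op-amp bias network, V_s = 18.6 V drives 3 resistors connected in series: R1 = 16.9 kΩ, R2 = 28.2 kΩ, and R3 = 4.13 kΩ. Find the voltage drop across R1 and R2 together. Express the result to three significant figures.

Series total: ΣR = 16.9 + 28.2 + 4.13 = 49.23 kΩ.
R_{R1..R2} = 16.9 + 28.2 = 45.10 kΩ.
V = V_s · R/ΣR = 18.6 × 0.9161 = 17.04 V.

V ≈ 17.0 V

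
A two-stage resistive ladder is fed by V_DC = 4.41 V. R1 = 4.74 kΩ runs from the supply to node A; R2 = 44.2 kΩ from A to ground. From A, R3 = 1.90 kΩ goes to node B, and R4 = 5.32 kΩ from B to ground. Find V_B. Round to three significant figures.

V_B ≈ 1.84 V

Looking into the second stage from A: R3 + R4 = 7.220 kΩ appears in parallel with R2.
R2 ‖ (R3+R4) = 6.206 kΩ.
So V_A = 4.41 × 0.5670 = 2.500 V.
Then the unloaded second divider: V_B = V_A × R4/(R3+R4) = 2.500 × 0.7368 = 1.842 V.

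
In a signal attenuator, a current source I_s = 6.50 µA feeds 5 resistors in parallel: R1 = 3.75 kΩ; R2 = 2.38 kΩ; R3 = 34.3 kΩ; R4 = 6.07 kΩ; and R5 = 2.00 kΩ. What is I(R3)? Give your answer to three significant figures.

I ≈ 0.137 µA

Total conductance ΣG = 1/3.75 + 1/2.38 + 1/34.3 + 1/6.07 + 1/2.00 = 1.381 (units of 1/kΩ).
R3 takes the fraction G_k/ΣG = 0.02915/1.381 = 0.02112, so I = 6.50 × 0.02112 = 0.1372 µA.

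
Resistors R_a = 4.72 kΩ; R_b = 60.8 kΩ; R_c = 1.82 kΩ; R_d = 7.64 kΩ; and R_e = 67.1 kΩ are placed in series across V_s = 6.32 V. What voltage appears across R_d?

V ≈ 0.340 V

Series total: ΣR = 4.72 + 60.8 + 1.82 + 7.64 + 67.1 = 142.1 kΩ.
By the voltage-divider rule, V = 6.32 × 7.640/142.1 = 0.3398 V.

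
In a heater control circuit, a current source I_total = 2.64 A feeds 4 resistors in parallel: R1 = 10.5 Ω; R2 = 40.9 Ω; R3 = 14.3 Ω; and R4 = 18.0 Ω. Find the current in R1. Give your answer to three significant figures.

I ≈ 1.03 A

Total conductance ΣG = 1/10.5 + 1/40.9 + 1/14.3 + 1/18.0 = 0.2452 (units of 1/Ω).
By the current-divider rule, I = I_total · G_k/ΣG = 2.64 × 0.3885 = 1.026 A.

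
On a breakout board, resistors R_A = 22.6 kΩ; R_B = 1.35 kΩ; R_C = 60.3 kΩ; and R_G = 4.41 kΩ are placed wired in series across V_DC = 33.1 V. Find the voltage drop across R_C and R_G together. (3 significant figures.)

V ≈ 24.2 V

Total series resistance ΣR = 22.6 + 1.35 + 60.3 + 4.41 = 88.66 kΩ.
R_{R_C..R_G} = 60.3 + 4.41 = 64.71 kΩ.
Voltage divider: V = V_DC · (64.71 / 88.66) = 33.1 × 0.7299 = 24.16 V.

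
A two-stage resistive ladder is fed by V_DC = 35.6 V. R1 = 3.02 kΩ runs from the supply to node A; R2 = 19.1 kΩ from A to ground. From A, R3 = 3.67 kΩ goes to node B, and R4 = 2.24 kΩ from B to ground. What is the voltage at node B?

Node A sees R2 in parallel with the series input of stage 2, R3 + R4 = 5.910 kΩ.
R2 ‖ (R3+R4) = 4.513 kΩ.
V_A = 35.6 × 4.513/(3.02 + 4.513) = 21.33 V.
Stage 2 is unloaded, so V_B = V_A · R4/(R3+R4) = 21.33 × 2.24/5.910 = 8.084 V.

V_B ≈ 8.08 V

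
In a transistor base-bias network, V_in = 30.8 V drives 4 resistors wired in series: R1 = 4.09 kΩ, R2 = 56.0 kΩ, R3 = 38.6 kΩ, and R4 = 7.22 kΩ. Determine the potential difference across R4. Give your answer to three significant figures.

Total series resistance ΣR = 4.09 + 56.0 + 38.6 + 7.22 = 105.9 kΩ.
Voltage divider: V = V_in · (7.220 / 105.9) = 30.8 × 0.06817 = 2.100 V.

V ≈ 2.10 V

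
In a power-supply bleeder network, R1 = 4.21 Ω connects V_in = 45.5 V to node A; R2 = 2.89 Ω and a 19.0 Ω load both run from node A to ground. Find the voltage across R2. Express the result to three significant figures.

V_out ≈ 17.0 V

The load sits in parallel with R2, giving an effective lower resistance R2' = R2·R_L/(R2+R_L) = 2.508 Ω.
Now apply the divider: V_out = 45.5 × 0.3734 = 16.99 V.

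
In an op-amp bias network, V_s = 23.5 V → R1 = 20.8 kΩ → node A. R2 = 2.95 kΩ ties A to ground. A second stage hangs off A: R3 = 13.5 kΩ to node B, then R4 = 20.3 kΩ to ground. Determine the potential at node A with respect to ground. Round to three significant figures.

V_A ≈ 2.71 V

Looking into the second stage from A: R3 + R4 = 33.80 kΩ appears in parallel with R2.
Effective lower resistance at A: R2 ‖ 33.80 = 2.713 kΩ.
V_A = 23.5 × 2.713/(20.8 + 2.713) = 2.712 V.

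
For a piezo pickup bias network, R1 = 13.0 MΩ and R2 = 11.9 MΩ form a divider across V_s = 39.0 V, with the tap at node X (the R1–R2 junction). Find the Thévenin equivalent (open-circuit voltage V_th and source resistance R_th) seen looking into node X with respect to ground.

V_th ≈ 18.6 V, R_th ≈ 6.21 MΩ

With X open, the divider is unloaded: V_th = 39.0 × 11.9/24.90 = 18.64 V.
With V_s suppressed (replaced by a short), R_th = R1 ‖ R2 = (13.00 × 11.9)/(13.00 + 11.9) = 6.213 MΩ.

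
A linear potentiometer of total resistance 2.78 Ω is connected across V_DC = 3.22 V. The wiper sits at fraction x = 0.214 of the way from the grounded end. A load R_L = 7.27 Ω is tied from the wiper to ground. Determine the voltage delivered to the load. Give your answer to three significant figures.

Split the track: R_lower = x·R_p = 0.5949 Ω, R_upper = (1−x)·R_p = 2.185 Ω.
(x·R_p) ‖ R_L = 0.5499 Ω.
Then V_out = V_DC · 0.5499/(2.185 + 0.5499) = 0.6474 V.

V_out ≈ 0.647 V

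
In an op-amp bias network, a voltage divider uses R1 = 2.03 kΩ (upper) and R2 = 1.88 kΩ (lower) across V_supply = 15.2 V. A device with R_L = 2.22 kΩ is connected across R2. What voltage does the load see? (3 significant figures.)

V_out ≈ 5.08 V

First combine the lower leg with the load: R2 ‖ R_L = 1.018 kΩ.
Then V_out = V_supply · R2'/(R1 + R2') = 15.2 × 1.018/3.048 = 5.076 V.
(Unloaded it would be 7.31 V; the load pulls it down.)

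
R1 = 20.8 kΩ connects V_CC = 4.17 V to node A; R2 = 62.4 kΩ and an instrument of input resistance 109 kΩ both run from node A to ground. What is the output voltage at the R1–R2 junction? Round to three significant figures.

V_out ≈ 2.74 V

R2 ‖ R_L = (62.4 × 109)/(62.4 + 109) = 39.68 kΩ.
Voltage divider with the loaded lower leg: V_out = 4.17 × 39.68/(20.8 + 39.68) = 4.17 × 0.6561 = 2.736 V.
(Unloaded it would be 3.13 V; the load pulls it down.)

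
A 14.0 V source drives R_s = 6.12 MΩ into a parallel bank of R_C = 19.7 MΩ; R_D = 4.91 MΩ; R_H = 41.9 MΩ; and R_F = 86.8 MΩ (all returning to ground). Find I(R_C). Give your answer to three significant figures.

Combine the parallel branches: R_p = (1/19.7 + 1/4.91 + 1/41.9 + 1/86.8)⁻¹ = 3.450 MΩ.
V_A = 14.0 × 3.450/9.570 = 5.047 V.
Branch current I = V_A/R_C = 5.047/19.7 = 0.2562 µA.

I ≈ 0.256 µA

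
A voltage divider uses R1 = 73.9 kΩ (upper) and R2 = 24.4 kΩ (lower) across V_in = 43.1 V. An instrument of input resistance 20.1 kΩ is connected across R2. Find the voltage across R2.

V_out ≈ 5.59 V

R2 ‖ R_L = (24.4 × 20.1)/(24.4 + 20.1) = 11.02 kΩ.
Then V_out = V_in · R2'/(R1 + R2') = 43.1 × 11.02/84.92 = 5.594 V.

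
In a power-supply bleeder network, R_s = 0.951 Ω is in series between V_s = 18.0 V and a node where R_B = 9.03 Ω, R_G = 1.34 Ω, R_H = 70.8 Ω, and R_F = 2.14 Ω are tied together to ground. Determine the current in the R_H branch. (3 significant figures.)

Combine the parallel branches: R_p = (1/9.03 + 1/1.34 + 1/70.8 + 1/2.14)⁻¹ = 0.7471 Ω.
V_A by voltage divider: V_A = 18.0 × 0.7471/(0.951 + 0.7471) = 7.920 V.
Branch current I = V_A/R_H = 7.920/70.8 = 0.1119 A.

I ≈ 0.112 A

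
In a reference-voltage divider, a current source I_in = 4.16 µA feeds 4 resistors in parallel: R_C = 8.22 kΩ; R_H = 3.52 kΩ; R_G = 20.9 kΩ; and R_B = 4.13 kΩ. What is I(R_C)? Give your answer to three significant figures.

I ≈ 0.727 µA

Total conductance ΣG = 1/8.22 + 1/3.52 + 1/20.9 + 1/4.13 = 0.6957 (units of 1/kΩ).
By the current-divider rule, I = I_in · G_k/ΣG = 4.16 × 0.1749 = 0.7274 µA.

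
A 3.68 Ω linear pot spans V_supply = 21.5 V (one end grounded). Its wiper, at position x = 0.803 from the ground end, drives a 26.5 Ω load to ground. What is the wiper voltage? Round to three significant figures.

V_out ≈ 16.9 V

Split the track: R_lower = x·R_p = 2.955 Ω, R_upper = (1−x)·R_p = 0.7250 Ω.
R_L loads the lower segment: effective lower R = 2.659 Ω.
Loaded-divider output: V_out = 21.5 × 0.7857 = 16.89 V.
(Unloaded: V_out = x·V_supply = 17.3 V.)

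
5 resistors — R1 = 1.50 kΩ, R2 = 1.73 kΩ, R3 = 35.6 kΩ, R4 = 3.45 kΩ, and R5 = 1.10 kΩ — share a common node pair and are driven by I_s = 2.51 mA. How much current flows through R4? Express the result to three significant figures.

I ≈ 0.294 mA

ΣG = 1/1.50 + 1/1.73 + 1/35.6 + 1/3.45 + 1/1.10 = 2.472.
R4 takes the fraction G_k/ΣG = 0.2899/2.472 = 0.1173, so I = 2.51 × 0.1173 = 0.2943 mA.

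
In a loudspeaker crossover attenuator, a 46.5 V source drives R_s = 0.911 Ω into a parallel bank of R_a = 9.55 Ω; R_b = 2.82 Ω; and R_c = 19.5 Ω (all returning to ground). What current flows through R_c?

Equivalent of the parallel group: R_p = 1.958 Ω.
V_A = 46.5 × 1.958/2.869 = 31.74 V.
I(R_c) = V_A / R_c = 31.74/19.5 = 1.628 A.

I ≈ 1.63 A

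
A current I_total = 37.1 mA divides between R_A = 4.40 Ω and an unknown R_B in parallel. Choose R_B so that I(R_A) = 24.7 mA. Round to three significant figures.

R_B ≈ 8.76 Ω

Two-branch current divider: I_A = I_total · R_B/(R_A + R_B).
With f = 0.6658, R_B = R_A · f/(1−f) = 4.40 × 1.992 = 8.765 Ω.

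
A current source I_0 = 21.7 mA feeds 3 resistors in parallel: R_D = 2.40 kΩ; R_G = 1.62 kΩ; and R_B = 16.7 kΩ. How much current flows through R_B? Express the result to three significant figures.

I ≈ 1.19 mA

ΣG = 1/2.40 + 1/1.62 + 1/16.7 = 1.094.
By the current-divider rule, I = I_0 · G_k/ΣG = 21.7 × 0.05474 = 1.188 mA.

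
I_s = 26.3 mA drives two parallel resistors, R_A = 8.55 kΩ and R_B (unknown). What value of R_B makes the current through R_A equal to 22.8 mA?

In a two-way split, I_A/I_s = R_B/(R_A + R_B).
22.8/26.3 = R_B/(R_A + R_B) → R_B = R_A · (0.8669)/(1 − 0.8669) = 8.55 × 6.514 = 55.70 kΩ.

R_B ≈ 55.7 kΩ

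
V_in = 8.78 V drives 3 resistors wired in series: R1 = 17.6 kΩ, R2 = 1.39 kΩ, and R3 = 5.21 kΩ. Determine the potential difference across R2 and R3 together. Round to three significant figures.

Total series resistance ΣR = 17.6 + 1.39 + 5.21 = 24.20 kΩ.
R_{R2..R3} = 1.39 + 5.21 = 6.600 kΩ.
Voltage divider: V = V_in · (6.600 / 24.20) = 8.78 × 0.2727 = 2.395 V.

V ≈ 2.39 V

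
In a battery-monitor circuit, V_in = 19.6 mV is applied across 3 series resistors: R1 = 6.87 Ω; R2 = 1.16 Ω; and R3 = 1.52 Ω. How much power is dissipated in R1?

Series current I = V_in/ΣR = 19.6/9.550 = 2.052 mA.
P(R1) = I²·R1 = (2.052)² × 6.87 = 28.94 µW.

P ≈ 28.9 µW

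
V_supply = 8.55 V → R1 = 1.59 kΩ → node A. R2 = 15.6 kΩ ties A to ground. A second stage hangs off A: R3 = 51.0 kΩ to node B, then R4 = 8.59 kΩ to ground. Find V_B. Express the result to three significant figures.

The second stage (R3 + R4 = 59.59 kΩ) loads node A in parallel with R2.
R2 ‖ (R3+R4) = 12.36 kΩ.
First divider: V_A = V_supply · 12.36/(1.59 + 12.36) = 7.576 V.
V_B = V_A × 0.1442 = 1.092 V.

V_B ≈ 1.09 V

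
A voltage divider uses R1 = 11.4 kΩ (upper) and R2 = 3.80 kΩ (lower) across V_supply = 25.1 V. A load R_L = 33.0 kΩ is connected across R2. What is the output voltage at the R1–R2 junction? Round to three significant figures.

R2 ‖ R_L = (3.80 × 33.0)/(3.80 + 33.0) = 3.408 kΩ.
Now apply the divider: V_out = 25.1 × 0.2301 = 5.776 V.

V_out ≈ 5.78 V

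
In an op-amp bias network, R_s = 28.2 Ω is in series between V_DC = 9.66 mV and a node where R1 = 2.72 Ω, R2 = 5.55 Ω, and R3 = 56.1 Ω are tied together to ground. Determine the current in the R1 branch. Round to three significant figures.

Equivalent of the parallel group: R_p = 1.768 Ω.
V_A = 9.66 × 1.768/29.97 = 0.5699 mV.
I(R1) = V_A / R1 = 0.5699/2.72 = 0.2095 mA.

I ≈ 0.210 mA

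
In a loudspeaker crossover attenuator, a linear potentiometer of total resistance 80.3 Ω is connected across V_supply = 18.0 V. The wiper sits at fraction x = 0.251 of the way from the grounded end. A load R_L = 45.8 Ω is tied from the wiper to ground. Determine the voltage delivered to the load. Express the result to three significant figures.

Lower segment x·R_p = 20.16 Ω; upper segment (1−x)·R_p = 60.14 Ω.
Lower segment in parallel with the load: 20.16 ‖ 45.8 = 14.00 Ω.
Then V_out = V_supply · 14.00/(60.14 + 14.00) = 3.398 V.

V_out ≈ 3.40 V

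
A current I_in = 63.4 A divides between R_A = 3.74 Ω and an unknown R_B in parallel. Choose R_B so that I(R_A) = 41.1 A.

The fraction through R_A equals R_B/(R_A+R_B).
With f = 0.6483, R_B = R_A · f/(1−f) = 3.74 × 1.843 = 6.893 Ω.

R_B ≈ 6.89 Ω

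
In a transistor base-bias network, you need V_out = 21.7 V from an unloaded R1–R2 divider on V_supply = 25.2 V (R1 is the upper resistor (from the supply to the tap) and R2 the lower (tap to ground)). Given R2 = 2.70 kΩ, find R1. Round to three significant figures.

The divider ratio is R2/(R1+R2) = 21.7/25.2 = 0.8611.
R1 = R2·(1/k − 1) = 2.70 × 0.1613 = 0.4355 kΩ.

R1 ≈ 0.435 kΩ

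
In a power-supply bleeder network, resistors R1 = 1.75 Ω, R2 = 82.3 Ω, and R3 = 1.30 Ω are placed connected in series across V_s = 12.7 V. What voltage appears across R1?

V ≈ 0.260 V

Series total: ΣR = 1.75 + 82.3 + 1.30 = 85.35 Ω.
V = V_s · R/ΣR = 12.7 × 0.02050 = 0.2604 V.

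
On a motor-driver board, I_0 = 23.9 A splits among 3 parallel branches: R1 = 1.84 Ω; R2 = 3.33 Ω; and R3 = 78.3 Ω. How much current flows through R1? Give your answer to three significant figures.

I ≈ 15.2 A

Conductances: ΣG = 1/1.84 + 1/3.33 + 1/78.3 = 0.8565 (1/Ω).
Current divider: I(R1) = I_0 · G_k/ΣG = 23.9 × (0.5435/0.8565) = 23.9 × 0.6345 = 15.16 A.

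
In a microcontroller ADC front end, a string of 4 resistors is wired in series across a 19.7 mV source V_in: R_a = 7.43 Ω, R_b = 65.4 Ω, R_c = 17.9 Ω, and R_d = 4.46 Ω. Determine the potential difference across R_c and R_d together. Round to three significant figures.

V ≈ 4.63 mV

Series total: ΣR = 7.43 + 65.4 + 17.9 + 4.46 = 95.19 Ω.
R_{R_c..R_d} = 17.9 + 4.46 = 22.36 Ω.
By the voltage-divider rule, V = 19.7 × 22.36/95.19 = 4.628 mV.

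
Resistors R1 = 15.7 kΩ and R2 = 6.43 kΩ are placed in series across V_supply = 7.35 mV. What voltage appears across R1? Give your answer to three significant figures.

V ≈ 5.21 mV

ΣR = 15.7 + 6.43 = 22.13 kΩ.
By the voltage-divider rule, V = 7.35 × 15.70/22.13 = 5.214 mV.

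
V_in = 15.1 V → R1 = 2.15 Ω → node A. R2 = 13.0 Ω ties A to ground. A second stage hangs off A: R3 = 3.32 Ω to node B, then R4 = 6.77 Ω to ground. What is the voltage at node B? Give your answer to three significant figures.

V_B ≈ 7.35 V

Node A sees R2 in parallel with the series input of stage 2, R3 + R4 = 10.09 Ω.
R2 ‖ (R3+R4) = 5.681 Ω.
So V_A = 15.1 × 0.7254 = 10.95 V.
V_B = V_A × 0.6710 = 7.350 V.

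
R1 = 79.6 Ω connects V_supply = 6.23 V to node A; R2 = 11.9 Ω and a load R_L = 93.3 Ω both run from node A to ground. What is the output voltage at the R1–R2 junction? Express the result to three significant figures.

R2 ‖ R_L = (11.9 × 93.3)/(11.9 + 93.3) = 10.55 Ω.
Voltage divider with the loaded lower leg: V_out = 6.23 × 10.55/(79.6 + 10.55) = 6.23 × 0.1171 = 0.7293 V.
(Unloaded it would be 0.810 V; the load pulls it down.)

V_out ≈ 0.729 V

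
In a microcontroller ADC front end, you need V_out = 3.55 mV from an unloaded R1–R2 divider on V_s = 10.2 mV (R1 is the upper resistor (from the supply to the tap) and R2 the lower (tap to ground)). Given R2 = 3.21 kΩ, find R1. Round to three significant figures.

V_out/V_s = R2/(R1+R2) = 0.3480.
So R1 = R2 · (V_s/V_out − 1) = 3.21 × (10.2/3.55 − 1) = 3.21 × 1.873 = 6.013 kΩ.

R1 ≈ 6.01 kΩ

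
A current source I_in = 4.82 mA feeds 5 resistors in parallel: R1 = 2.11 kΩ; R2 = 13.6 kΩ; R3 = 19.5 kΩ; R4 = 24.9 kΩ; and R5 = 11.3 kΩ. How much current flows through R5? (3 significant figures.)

Total conductance ΣG = 1/2.11 + 1/13.6 + 1/19.5 + 1/24.9 + 1/11.3 = 0.7274 (units of 1/kΩ).
By the current-divider rule, I = I_in · G_k/ΣG = 4.82 × 0.1217 = 0.5864 mA.

I ≈ 0.586 mA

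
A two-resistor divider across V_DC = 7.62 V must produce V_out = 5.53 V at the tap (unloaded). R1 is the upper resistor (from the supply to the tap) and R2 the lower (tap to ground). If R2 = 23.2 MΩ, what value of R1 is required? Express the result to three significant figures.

R1 ≈ 8.77 MΩ

The divider ratio is R2/(R1+R2) = 5.53/7.62 = 0.7257.
So R1 = R2 · (V_DC/V_out − 1) = 23.2 × (7.62/5.53 − 1) = 23.2 × 0.3779 = 8.768 MΩ.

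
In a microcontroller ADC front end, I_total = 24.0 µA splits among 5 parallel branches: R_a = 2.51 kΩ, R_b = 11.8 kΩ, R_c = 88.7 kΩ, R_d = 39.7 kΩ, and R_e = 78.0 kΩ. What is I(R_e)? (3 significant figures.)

ΣG = 1/2.51 + 1/11.8 + 1/88.7 + 1/39.7 + 1/78.0 = 0.5324.
By the current-divider rule, I = I_total · G_k/ΣG = 24.0 × 0.02408 = 0.5779 µA.

I ≈ 0.578 µA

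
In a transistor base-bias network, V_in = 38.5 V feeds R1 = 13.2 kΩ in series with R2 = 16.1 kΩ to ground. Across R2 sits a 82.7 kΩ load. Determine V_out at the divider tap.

R2 ‖ R_L = (16.1 × 82.7)/(16.1 + 82.7) = 13.48 kΩ.
Then V_out = V_in · R2'/(R1 + R2') = 38.5 × 13.48/26.68 = 19.45 V.

V_out ≈ 19.4 V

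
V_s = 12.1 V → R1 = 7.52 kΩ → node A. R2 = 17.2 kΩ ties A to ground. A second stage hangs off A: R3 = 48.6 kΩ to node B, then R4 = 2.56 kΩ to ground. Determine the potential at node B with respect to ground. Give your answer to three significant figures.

Node A sees R2 in parallel with the series input of stage 2, R3 + R4 = 51.16 kΩ.
R2 ‖ (R3+R4) = 12.87 kΩ.
So V_A = 12.1 × 0.6312 = 7.638 V.
Stage 2 is unloaded, so V_B = V_A · R4/(R3+R4) = 7.638 × 2.56/51.16 = 0.3822 V.

V_B ≈ 0.382 V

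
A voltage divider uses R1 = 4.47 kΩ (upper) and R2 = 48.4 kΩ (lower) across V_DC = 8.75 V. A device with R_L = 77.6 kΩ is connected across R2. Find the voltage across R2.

First combine the lower leg with the load: R2 ‖ R_L = 29.81 kΩ.
Then V_out = V_DC · R2'/(R1 + R2') = 8.75 × 29.81/34.28 = 7.609 V.

V_out ≈ 7.61 V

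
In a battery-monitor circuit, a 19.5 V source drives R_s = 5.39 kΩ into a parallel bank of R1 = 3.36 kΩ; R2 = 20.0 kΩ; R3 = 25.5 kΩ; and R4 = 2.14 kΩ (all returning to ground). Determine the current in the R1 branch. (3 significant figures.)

I ≈ 1.04 mA

Combine the parallel branches: R_p = (1/3.36 + 1/20.0 + 1/25.5 + 1/2.14)⁻¹ = 1.171 kΩ.
Node voltage V_A = V_in · R_p/(R_s + R_p) = 19.5 × 0.1785 = 3.480 V.
I(R1) = V_A / R1 = 3.480/3.36 = 1.036 mA.
(Check via current divider: I_total = 2.972 mA; share G_k/ΣG = 0.3484 → same result.)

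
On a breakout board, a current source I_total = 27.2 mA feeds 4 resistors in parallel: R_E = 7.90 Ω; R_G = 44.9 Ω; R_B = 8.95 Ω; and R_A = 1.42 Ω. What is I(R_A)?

I ≈ 19.9 mA

Total conductance ΣG = 1/7.90 + 1/44.9 + 1/8.95 + 1/1.42 = 0.9648 (units of 1/Ω).
Current divider: I(R_A) = I_total · G_k/ΣG = 27.2 × (0.7042/0.9648) = 27.2 × 0.7299 = 19.85 mA.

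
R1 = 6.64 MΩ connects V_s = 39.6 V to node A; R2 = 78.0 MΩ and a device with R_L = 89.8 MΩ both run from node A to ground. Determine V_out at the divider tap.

R2 ‖ R_L = (78.0 × 89.8)/(78.0 + 89.8) = 41.74 MΩ.
Voltage divider with the loaded lower leg: V_out = 39.6 × 41.74/(6.64 + 41.74) = 39.6 × 0.8628 = 34.17 V.

V_out ≈ 34.2 V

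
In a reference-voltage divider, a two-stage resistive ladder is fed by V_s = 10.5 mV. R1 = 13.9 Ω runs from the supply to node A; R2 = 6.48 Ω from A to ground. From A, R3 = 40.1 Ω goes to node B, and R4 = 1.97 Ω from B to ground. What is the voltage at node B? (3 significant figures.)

V_B ≈ 0.141 mV

The second stage (R3 + R4 = 42.07 Ω) loads node A in parallel with R2.
Effective lower resistance at A: R2 ‖ 42.07 = 5.615 Ω.
So V_A = 10.5 × 0.2877 = 3.021 mV.
Stage 2 is unloaded, so V_B = V_A · R4/(R3+R4) = 3.021 × 1.97/42.07 = 0.1415 mV.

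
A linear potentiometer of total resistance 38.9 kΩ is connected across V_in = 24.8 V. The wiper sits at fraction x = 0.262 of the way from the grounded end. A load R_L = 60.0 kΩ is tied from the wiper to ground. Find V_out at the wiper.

Lower segment x·R_p = 10.19 kΩ; upper segment (1−x)·R_p = 28.71 kΩ.
R_L loads the lower segment: effective lower R = 8.712 kΩ.
V_out = 24.8 × 8.712/(28.71 + 8.712) = 5.774 V.

V_out ≈ 5.77 V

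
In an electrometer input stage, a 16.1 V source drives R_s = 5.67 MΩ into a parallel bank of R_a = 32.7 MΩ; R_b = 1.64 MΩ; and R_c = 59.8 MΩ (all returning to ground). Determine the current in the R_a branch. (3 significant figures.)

I ≈ 0.104 µA

Combine the parallel branches: R_p = (1/32.7 + 1/1.64 + 1/59.8)⁻¹ = 1.522 MΩ.
Node voltage V_A = V_in · R_p/(R_s + R_p) = 16.1 × 0.2116 = 3.407 V.
I(R_a) = V_A / R_a = 3.407/32.7 = 0.1042 µA.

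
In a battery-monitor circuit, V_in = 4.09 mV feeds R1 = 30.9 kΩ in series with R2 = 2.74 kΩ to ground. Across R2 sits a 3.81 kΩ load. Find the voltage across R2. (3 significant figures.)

First combine the lower leg with the load: R2 ‖ R_L = 1.594 kΩ.
Then V_out = V_in · R2'/(R1 + R2') = 4.09 × 1.594/32.49 = 0.2006 mV.
(Unloaded it would be 0.333 mV; the load pulls it down.)

V_out ≈ 0.201 mV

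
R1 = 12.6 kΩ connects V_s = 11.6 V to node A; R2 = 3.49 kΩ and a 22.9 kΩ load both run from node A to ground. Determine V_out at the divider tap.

V_out ≈ 2.25 V

The load sits in parallel with R2, giving an effective lower resistance R2' = R2·R_L/(R2+R_L) = 3.028 kΩ.
Now apply the divider: V_out = 11.6 × 0.1938 = 2.248 V.
(Unloaded it would be 2.52 V; the load pulls it down.)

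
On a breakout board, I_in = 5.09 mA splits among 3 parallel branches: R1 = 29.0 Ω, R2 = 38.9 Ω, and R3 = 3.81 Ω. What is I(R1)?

I ≈ 0.544 mA

Total conductance ΣG = 1/29.0 + 1/38.9 + 1/3.81 = 0.3227 (units of 1/Ω).
Current divider: I(R1) = I_in · G_k/ΣG = 5.09 × (0.03448/0.3227) = 5.09 × 0.1069 = 0.5440 mA.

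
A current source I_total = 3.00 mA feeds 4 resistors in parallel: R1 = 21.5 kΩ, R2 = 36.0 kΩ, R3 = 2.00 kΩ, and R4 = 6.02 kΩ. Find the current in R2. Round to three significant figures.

I ≈ 0.113 mA

Total conductance ΣG = 1/21.5 + 1/36.0 + 1/2.00 + 1/6.02 = 0.7404 (units of 1/kΩ).
By the current-divider rule, I = I_total · G_k/ΣG = 3.00 × 0.03752 = 0.1126 mA.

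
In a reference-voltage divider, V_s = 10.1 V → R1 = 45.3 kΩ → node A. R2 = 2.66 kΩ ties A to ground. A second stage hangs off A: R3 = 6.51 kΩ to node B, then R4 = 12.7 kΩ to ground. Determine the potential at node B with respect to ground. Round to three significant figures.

The second stage (R3 + R4 = 19.21 kΩ) loads node A in parallel with R2.
R2 ‖ (R3+R4) = 2.336 kΩ.
First divider: V_A = V_s · 2.336/(45.3 + 2.336) = 0.4954 V.
Then the unloaded second divider: V_B = V_A × R4/(R3+R4) = 0.4954 × 0.6611 = 0.3275 V.

V_B ≈ 0.328 V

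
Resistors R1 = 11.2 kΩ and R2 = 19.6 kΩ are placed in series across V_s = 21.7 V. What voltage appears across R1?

ΣR = 11.2 + 19.6 = 30.80 kΩ.
By the voltage-divider rule, V = 21.7 × 11.20/30.80 = 7.891 V.

V ≈ 7.89 V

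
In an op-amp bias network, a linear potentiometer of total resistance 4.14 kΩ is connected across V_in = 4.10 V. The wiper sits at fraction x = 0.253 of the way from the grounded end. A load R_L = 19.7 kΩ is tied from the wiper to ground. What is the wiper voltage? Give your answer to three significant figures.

The pot divides into 3.093 kΩ above the wiper and 1.047 kΩ below.
R_L loads the lower segment: effective lower R = 0.9945 kΩ.
Loaded-divider output: V_out = 4.10 × 0.2433 = 0.9977 V.

V_out ≈ 0.998 V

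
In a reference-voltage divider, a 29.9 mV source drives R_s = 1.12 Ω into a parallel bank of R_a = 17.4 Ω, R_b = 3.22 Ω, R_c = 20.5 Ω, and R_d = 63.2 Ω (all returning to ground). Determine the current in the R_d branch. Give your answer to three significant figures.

Combine the parallel branches: R_p = (1/17.4 + 1/3.22 + 1/20.5 + 1/63.2)⁻¹ = 2.311 Ω.
V_A = 29.9 × 2.311/3.431 = 20.14 mV.
Branch current I = V_A/R_d = 20.14/63.2 = 0.3187 mA.
(Check via current divider: I_total = 8.714 mA; share G_k/ΣG = 0.03657 → same result.)

I ≈ 0.319 mA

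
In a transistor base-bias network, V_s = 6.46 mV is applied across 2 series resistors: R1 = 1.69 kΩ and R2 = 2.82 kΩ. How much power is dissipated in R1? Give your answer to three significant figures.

Series current I = V_s/ΣR = 6.46/4.510 = 1.432 µA.
P = I²R = 2.052 × 1.69 = 3.467 nW.

P ≈ 3.47 nW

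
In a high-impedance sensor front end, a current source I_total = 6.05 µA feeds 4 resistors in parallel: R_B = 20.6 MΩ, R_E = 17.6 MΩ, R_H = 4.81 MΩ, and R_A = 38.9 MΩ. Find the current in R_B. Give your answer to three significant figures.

Total conductance ΣG = 1/20.6 + 1/17.6 + 1/4.81 + 1/38.9 = 0.3390 (units of 1/MΩ).
By the current-divider rule, I = I_total · G_k/ΣG = 6.05 × 0.1432 = 0.8664 µA.

I ≈ 0.866 µA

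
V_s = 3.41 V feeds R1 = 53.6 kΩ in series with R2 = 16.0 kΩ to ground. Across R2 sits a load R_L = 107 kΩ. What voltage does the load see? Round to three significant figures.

V_out ≈ 0.703 V

R2 ‖ R_L = (16.0 × 107)/(16.0 + 107) = 13.92 kΩ.
Now apply the divider: V_out = 3.41 × 0.2061 = 0.7030 V.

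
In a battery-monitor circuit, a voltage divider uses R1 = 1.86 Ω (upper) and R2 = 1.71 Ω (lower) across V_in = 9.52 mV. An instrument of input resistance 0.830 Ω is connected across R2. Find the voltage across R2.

The load sits in parallel with R2, giving an effective lower resistance R2' = R2·R_L/(R2+R_L) = 0.5588 Ω.
Then V_out = V_in · R2'/(R1 + R2') = 9.52 × 0.5588/2.419 = 2.199 mV.

V_out ≈ 2.20 mV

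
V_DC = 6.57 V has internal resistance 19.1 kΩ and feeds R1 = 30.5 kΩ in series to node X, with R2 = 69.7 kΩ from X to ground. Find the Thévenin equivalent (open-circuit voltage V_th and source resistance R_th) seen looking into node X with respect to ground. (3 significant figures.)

R1' = 19.1 + 30.5 = 49.60 kΩ (source resistance + R1).
V_th is the unloaded tap voltage: V_DC · R2/(R1'+R2) = 6.57 × 0.5842 = 3.838 V.
Looking into X with the source shorted: R_th = R1'·R2/(R1'+R2) = 49.60 × 69.7/119.3 = 28.98 kΩ.

V_th ≈ 3.84 V, R_th ≈ 29.0 kΩ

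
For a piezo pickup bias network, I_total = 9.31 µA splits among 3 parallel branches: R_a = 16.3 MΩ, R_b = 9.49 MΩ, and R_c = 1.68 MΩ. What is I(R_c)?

I ≈ 7.27 µA

ΣG = 1/16.3 + 1/9.49 + 1/1.68 = 0.7620.
By the current-divider rule, I = I_total · G_k/ΣG = 9.31 × 0.7812 = 7.273 µA.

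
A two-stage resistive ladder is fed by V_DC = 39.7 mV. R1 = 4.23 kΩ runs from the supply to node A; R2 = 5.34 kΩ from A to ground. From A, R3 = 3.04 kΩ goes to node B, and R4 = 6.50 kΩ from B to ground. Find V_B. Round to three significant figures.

The second stage (R3 + R4 = 9.540 kΩ) loads node A in parallel with R2.
Effective lower resistance at A: R2 ‖ 9.540 = 3.424 kΩ.
So V_A = 39.7 × 0.4473 = 17.76 mV.
V_B = V_A × 0.6813 = 12.10 mV.

V_B ≈ 12.1 mV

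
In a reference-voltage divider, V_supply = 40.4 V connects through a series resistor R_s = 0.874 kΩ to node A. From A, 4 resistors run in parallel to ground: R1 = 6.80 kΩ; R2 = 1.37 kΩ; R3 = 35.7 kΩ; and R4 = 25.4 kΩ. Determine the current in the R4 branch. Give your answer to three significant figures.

Parallel bank: R_p = 1/(1/6.80 + 1/1.37 + 1/35.7 + 1/25.4) = 1.059 kΩ.
V_A by voltage divider: V_A = 40.4 × 1.059/(0.874 + 1.059) = 22.13 V.
Branch current I = V_A/R4 = 22.13/25.4 = 0.8714 mA.

I ≈ 0.871 mA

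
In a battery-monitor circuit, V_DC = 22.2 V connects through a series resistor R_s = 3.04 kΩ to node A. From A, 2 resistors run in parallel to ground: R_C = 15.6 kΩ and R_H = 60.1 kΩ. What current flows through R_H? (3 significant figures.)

Equivalent of the parallel group: R_p = 12.39 kΩ.
V_A = 22.2 × 12.39/15.43 = 17.82 V.
I(R_H) = V_A / R_H = 17.82/60.1 = 0.2966 mA.

I ≈ 0.297 mA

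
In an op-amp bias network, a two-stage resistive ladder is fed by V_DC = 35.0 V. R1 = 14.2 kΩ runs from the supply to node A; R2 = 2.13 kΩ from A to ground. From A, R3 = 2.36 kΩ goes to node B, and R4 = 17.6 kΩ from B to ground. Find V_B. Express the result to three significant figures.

V_B ≈ 3.68 V

The second stage (R3 + R4 = 19.96 kΩ) loads node A in parallel with R2.
R2 ‖ (R3+R4) = 1.925 kΩ.
V_A = 35.0 × 1.925/(14.2 + 1.925) = 4.178 V.
Stage 2 is unloaded, so V_B = V_A · R4/(R3+R4) = 4.178 × 17.6/19.96 = 3.684 V.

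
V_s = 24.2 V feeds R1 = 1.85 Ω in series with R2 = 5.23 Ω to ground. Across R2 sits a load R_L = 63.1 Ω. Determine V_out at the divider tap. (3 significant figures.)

V_out ≈ 17.5 V

The load sits in parallel with R2, giving an effective lower resistance R2' = R2·R_L/(R2+R_L) = 4.830 Ω.
Voltage divider with the loaded lower leg: V_out = 24.2 × 4.830/(1.85 + 4.830) = 24.2 × 0.7230 = 17.50 V.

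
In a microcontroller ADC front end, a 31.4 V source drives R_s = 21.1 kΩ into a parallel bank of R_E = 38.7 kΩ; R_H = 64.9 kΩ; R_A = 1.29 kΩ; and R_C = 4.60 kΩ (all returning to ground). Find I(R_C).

Parallel bank: R_p = 1/(1/38.7 + 1/64.9 + 1/1.29 + 1/4.60) = 0.9673 kΩ.
V_A by voltage divider: V_A = 31.4 × 0.9673/(21.1 + 0.9673) = 1.376 V.
I(R_C) = V_A / R_C = 1.376/4.60 = 0.2992 mA.
(Check via current divider: I_total = 1.423 mA; share G_k/ΣG = 0.2103 → same result.)

I ≈ 0.299 mA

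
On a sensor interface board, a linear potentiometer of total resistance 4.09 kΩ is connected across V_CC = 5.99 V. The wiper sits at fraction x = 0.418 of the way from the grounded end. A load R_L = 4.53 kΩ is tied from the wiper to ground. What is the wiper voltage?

V_out ≈ 2.05 V

Lower segment x·R_p = 1.710 kΩ; upper segment (1−x)·R_p = 2.380 kΩ.
(x·R_p) ‖ R_L = 1.241 kΩ.
Loaded-divider output: V_out = 5.99 × 0.3427 = 2.053 V.
(Unloaded: V_out = x·V_CC = 2.50 V.)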